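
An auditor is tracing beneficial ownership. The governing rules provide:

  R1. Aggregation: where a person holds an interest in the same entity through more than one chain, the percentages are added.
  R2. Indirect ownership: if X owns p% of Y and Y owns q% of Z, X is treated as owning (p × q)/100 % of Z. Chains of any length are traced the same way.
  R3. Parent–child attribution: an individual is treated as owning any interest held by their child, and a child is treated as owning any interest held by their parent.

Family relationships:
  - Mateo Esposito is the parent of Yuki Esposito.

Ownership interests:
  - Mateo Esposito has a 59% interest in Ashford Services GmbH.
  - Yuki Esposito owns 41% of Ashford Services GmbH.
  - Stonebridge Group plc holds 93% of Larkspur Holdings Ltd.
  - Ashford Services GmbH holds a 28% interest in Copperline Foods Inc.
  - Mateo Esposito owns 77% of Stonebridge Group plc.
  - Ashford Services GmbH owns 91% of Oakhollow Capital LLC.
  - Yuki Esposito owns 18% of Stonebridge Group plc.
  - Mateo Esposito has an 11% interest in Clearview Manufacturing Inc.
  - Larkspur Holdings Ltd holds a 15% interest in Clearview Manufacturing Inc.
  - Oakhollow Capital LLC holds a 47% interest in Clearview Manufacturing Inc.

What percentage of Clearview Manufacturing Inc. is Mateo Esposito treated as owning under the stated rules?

67.0225%

By parent–child attribution (R3), Mateo Esposito is treated as also owning Yuki Esposito's interest in Stonebridge Group plc, giving 77% + 18% = 95%.
By parent–child attribution (R3), Mateo Esposito is treated as also owning Yuki Esposito's interest in Ashford Services GmbH, giving 59% + 41% = 100%.
Chain via Stonebridge Group plc → Larkspur Holdings Ltd (R2): 95% × 93% × 15% = 13.2525% of Clearview Manufacturing Inc.
Chain via Ashford Services GmbH → Oakhollow Capital LLC (R2): 100% × 91% × 47% = 42.77% of Clearview Manufacturing Inc.
Direct interest in Clearview Manufacturing Inc: 11%.
Aggregating (R1): 13.2525% + 42.77% + 11% = 67.0225%.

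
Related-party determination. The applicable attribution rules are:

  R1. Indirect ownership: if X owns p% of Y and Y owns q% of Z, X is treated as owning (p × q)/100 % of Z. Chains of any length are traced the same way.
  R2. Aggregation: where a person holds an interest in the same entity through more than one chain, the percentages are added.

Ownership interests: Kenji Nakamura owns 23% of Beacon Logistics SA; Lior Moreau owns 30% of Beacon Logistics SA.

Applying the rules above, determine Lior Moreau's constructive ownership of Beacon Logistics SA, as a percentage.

Direct interest in Beacon Logistics SA: 30%.

30%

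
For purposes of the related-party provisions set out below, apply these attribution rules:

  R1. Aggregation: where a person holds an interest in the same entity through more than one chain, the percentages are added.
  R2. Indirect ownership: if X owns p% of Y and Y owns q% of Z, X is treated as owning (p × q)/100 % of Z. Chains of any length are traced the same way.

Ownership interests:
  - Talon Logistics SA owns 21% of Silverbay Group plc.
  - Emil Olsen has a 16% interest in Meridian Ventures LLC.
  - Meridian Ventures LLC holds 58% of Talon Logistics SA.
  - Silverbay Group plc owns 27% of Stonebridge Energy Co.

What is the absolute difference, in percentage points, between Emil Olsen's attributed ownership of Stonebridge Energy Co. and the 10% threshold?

Chain via Meridian Ventures LLC → Talon Logistics SA → Silverbay Group plc (R2): 16% × 58% × 21% × 27% = 0.526176% of Stonebridge Energy Co.
0.526176% falls short of the 10% threshold by 9.473824 percentage points.

9.473824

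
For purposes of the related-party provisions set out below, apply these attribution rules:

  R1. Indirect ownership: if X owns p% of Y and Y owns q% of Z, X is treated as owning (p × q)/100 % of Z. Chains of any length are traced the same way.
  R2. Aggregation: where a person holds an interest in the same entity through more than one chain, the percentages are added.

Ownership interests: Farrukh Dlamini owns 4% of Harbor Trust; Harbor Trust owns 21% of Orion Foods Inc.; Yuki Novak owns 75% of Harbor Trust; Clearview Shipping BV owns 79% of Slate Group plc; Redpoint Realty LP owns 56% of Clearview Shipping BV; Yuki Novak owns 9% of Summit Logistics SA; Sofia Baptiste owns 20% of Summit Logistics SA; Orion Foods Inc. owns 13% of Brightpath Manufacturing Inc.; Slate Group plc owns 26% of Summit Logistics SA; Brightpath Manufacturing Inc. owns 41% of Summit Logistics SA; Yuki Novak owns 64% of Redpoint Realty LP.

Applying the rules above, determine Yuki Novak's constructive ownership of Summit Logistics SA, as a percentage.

Chain via Harbor Trust → Orion Foods Inc. → Brightpath Manufacturing Inc. (R1): 75% × 21% × 13% × 41% = 0.839475% of Summit Logistics SA.
Chain via Redpoint Realty LP → Clearview Shipping BV → Slate Group plc (R1): 64% × 56% × 79% × 26% = 7.361536% of Summit Logistics SA.
Direct interest in Summit Logistics SA: 9%.
Aggregating (R2): 0.839475% + 7.361536% + 9% = 17.201011%.

17.201011%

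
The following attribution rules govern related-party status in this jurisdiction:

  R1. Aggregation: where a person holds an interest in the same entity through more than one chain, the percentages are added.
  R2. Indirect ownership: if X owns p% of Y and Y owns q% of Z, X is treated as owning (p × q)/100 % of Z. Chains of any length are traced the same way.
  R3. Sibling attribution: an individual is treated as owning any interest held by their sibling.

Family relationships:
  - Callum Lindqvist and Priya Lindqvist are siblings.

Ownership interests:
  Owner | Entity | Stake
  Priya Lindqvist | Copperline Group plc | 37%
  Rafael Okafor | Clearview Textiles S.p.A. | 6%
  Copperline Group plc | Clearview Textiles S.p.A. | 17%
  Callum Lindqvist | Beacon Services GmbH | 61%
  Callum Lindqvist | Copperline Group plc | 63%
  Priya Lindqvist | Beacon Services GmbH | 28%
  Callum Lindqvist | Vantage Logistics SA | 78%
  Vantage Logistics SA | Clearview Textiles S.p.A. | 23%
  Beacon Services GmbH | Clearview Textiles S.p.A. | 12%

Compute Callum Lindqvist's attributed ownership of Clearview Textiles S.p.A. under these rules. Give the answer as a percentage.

By sibling attribution (R3), Callum Lindqvist is treated as also owning Priya Lindqvist's interest in Copperline Group plc, giving 63% + 37% = 100%.
By sibling attribution (R3), Callum Lindqvist is treated as also owning Priya Lindqvist's interest in Beacon Services GmbH, giving 61% + 28% = 89%.
Chain via Copperline Group plc (R2): 100% × 17% = 17% of Clearview Textiles S.p.A.
Chain via Beacon Services GmbH (R2): 89% × 12% = 10.68% of Clearview Textiles S.p.A.
Chain via Vantage Logistics SA (R2): 78% × 23% = 17.94% of Clearview Textiles S.p.A.
Aggregating (R1): 17% + 10.68% + 17.94% = 45.62%.

45.62%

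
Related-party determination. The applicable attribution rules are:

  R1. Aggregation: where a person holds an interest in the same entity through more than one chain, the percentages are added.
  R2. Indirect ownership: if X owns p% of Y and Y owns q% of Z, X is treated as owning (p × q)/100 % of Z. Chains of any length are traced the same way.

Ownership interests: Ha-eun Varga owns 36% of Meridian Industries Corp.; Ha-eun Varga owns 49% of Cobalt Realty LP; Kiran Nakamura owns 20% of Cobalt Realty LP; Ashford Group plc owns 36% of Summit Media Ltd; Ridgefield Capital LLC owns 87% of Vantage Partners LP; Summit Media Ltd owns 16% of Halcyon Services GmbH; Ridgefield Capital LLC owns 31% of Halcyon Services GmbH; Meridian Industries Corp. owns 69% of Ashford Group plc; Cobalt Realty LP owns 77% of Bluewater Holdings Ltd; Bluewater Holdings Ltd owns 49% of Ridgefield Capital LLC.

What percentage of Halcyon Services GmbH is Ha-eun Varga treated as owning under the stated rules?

7.161971%

Chain via Meridian Industries Corp. → Ashford Group plc → Summit Media Ltd (R2): 36% × 69% × 36% × 16% = 1.430784% of Halcyon Services GmbH.
Chain via Cobalt Realty LP → Bluewater Holdings Ltd → Ridgefield Capital LLC (R2): 49% × 77% × 49% × 31% = 5.731187% of Halcyon Services GmbH.
Aggregating (R1): 1.430784% + 5.731187% = 7.161971%.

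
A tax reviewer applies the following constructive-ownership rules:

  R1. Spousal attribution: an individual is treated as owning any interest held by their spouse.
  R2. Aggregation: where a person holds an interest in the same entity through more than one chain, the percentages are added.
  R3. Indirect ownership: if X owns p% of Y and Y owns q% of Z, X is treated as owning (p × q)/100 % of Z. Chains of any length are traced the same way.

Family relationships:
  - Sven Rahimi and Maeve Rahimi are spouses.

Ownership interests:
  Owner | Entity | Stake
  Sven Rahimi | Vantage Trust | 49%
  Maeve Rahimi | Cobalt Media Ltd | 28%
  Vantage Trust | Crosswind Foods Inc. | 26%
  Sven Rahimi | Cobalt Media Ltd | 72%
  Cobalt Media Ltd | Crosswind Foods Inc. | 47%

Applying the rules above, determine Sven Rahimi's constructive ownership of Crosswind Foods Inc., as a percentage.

59.74%

By spousal attribution (R1), Sven Rahimi is treated as also owning Maeve Rahimi's interest in Cobalt Media Ltd, giving 72% + 28% = 100%.
Chain via Vantage Trust (R3): 49% × 26% = 12.74% of Crosswind Foods Inc.
Chain via Cobalt Media Ltd (R3): 100% × 47% = 47% of Crosswind Foods Inc.
Aggregating (R2): 12.74% + 47% = 59.74%.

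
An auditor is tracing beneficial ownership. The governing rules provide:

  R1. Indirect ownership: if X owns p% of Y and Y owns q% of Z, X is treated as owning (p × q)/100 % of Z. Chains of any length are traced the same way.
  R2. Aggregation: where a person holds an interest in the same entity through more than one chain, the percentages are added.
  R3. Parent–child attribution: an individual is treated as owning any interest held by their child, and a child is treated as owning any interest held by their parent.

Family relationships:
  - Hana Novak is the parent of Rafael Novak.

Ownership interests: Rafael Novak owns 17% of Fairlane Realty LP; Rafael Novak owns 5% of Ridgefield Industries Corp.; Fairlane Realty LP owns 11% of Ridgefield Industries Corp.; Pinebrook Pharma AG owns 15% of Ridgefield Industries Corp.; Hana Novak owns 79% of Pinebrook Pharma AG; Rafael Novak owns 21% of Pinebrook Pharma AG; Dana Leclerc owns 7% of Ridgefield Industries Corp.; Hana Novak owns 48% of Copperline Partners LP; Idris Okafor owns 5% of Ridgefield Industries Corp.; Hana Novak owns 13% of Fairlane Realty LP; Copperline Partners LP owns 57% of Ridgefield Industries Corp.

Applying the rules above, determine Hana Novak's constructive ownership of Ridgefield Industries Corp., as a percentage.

50.66%

By parent–child attribution (R3), Hana Novak is treated as also owning Rafael Novak's interest in Fairlane Realty LP, giving 13% + 17% = 30%.
By parent–child attribution (R3), Hana Novak is treated as also owning Rafael Novak's interest in Pinebrook Pharma AG, giving 79% + 21% = 100%.
By parent–child attribution (R3), Hana Novak is treated as owning Rafael Novak's 5% interest in Ridgefield Industries Corp.
Chain via Fairlane Realty LP (R1): 30% × 11% = 3.3% of Ridgefield Industries Corp.
Chain via Pinebrook Pharma AG (R1): 100% × 15% = 15% of Ridgefield Industries Corp.
Chain via Copperline Partners LP (R1): 48% × 57% = 27.36% of Ridgefield Industries Corp.
Direct interest in Ridgefield Industries Corp: 5%.
Aggregating (R2): 3.3% + 15% + 27.36% + 5% = 50.66%.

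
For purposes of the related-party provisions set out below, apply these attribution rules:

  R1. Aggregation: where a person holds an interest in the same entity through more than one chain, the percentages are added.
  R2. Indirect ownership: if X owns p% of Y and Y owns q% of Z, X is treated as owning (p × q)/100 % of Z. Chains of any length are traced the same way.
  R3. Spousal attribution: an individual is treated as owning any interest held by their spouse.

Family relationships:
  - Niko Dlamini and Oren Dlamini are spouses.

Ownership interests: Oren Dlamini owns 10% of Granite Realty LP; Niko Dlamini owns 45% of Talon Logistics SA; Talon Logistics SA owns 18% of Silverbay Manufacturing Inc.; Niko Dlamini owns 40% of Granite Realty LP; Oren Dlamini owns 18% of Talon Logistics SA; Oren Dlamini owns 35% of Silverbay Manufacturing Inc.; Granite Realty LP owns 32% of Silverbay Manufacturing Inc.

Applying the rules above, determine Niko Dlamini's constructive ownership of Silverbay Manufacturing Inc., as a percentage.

By spousal attribution (R3), Niko Dlamini is treated as also owning Oren Dlamini's interest in Talon Logistics SA, giving 45% + 18% = 63%.
By spousal attribution (R3), Niko Dlamini is treated as also owning Oren Dlamini's interest in Granite Realty LP, giving 40% + 10% = 50%.
By spousal attribution (R3), Niko Dlamini is treated as owning Oren Dlamini's 35% interest in Silverbay Manufacturing Inc.
Chain via Talon Logistics SA (R2): 63% × 18% = 11.34% of Silverbay Manufacturing Inc.
Chain via Granite Realty LP (R2): 50% × 32% = 16% of Silverbay Manufacturing Inc.
Direct interest in Silverbay Manufacturing Inc: 35%.
Aggregating (R1): 11.34% + 16% + 35% = 62.34%.

62.34%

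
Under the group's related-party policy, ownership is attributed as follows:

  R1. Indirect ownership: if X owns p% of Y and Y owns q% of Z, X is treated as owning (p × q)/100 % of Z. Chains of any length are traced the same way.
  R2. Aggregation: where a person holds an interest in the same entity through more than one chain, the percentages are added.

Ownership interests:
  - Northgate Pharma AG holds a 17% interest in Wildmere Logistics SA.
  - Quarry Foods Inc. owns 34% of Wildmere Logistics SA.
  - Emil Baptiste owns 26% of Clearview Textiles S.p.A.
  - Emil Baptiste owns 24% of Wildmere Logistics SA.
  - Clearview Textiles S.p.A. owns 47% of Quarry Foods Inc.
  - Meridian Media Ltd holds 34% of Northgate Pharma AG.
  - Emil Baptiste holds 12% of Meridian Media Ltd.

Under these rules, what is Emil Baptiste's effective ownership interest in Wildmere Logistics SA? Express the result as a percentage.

28.8484%

Chain via Meridian Media Ltd → Northgate Pharma AG (R1): 12% × 34% × 17% = 0.6936% of Wildmere Logistics SA.
Chain via Clearview Textiles S.p.A. → Quarry Foods Inc. (R1): 26% × 47% × 34% = 4.1548% of Wildmere Logistics SA.
Direct interest in Wildmere Logistics SA: 24%.
Aggregating (R2): 0.6936% + 4.1548% + 24% = 28.8484%.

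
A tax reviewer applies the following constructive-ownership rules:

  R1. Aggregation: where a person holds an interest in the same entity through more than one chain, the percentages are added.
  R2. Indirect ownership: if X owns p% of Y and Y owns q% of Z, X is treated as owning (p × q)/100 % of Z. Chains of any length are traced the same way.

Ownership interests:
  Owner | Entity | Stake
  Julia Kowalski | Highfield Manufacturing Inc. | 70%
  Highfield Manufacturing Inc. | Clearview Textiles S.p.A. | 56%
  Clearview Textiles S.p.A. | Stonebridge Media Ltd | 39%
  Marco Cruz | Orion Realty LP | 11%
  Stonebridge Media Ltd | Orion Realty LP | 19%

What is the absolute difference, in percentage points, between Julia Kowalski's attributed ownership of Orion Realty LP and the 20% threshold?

17.09528

Chain via Highfield Manufacturing Inc. → Clearview Textiles S.p.A. → Stonebridge Media Ltd (R2): 70% × 56% × 39% × 19% = 2.90472% of Orion Realty LP.
2.90472% falls short of the 20% threshold by 17.09528 percentage points.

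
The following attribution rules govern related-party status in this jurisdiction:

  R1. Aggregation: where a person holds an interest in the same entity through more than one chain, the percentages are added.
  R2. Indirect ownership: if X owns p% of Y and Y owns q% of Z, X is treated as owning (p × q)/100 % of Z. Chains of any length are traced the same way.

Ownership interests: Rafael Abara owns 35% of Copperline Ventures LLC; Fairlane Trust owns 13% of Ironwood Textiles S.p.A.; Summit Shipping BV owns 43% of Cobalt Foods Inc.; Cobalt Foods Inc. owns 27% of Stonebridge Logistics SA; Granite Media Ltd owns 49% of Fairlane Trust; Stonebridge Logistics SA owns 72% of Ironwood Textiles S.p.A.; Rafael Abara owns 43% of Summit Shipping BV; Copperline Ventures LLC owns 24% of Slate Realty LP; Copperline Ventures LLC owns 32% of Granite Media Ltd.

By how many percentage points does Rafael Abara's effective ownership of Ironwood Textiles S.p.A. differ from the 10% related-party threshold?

Chain via Summit Shipping BV → Cobalt Foods Inc. → Stonebridge Logistics SA (R2): 43% × 43% × 27% × 72% = 3.594456% of Ironwood Textiles S.p.A.
Chain via Copperline Ventures LLC → Granite Media Ltd → Fairlane Trust (R2): 35% × 32% × 49% × 13% = 0.71344% of Ironwood Textiles S.p.A.
Aggregating (R1): 3.594456% + 0.71344% = 4.307896%.
4.307896% falls short of the 10% threshold by 5.692104 percentage points.

5.692104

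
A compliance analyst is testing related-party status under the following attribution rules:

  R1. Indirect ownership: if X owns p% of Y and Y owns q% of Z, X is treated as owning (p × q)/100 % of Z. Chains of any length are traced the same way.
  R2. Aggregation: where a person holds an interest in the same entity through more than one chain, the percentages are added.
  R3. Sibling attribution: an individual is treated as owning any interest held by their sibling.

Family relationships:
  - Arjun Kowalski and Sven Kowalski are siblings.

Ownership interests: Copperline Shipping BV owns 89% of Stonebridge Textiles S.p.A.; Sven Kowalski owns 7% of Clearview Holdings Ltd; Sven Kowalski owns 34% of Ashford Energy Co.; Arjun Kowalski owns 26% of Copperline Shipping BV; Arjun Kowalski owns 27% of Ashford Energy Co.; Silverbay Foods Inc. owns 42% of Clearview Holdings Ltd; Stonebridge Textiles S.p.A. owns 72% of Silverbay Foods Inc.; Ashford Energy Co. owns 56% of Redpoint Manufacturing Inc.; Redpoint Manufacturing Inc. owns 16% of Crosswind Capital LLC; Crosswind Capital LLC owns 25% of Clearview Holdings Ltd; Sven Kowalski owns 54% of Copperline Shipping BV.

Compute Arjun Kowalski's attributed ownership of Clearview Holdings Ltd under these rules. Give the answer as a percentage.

By sibling attribution (R3), Arjun Kowalski is treated as also owning Sven Kowalski's interest in Copperline Shipping BV, giving 26% + 54% = 80%.
By sibling attribution (R3), Arjun Kowalski is treated as also owning Sven Kowalski's interest in Ashford Energy Co, giving 27% + 34% = 61%.
By sibling attribution (R3), Arjun Kowalski is treated as owning Sven Kowalski's 7% interest in Clearview Holdings Ltd.
Chain via Copperline Shipping BV → Stonebridge Textiles S.p.A. → Silverbay Foods Inc. (R1): 80% × 89% × 72% × 42% = 21.53088% of Clearview Holdings Ltd.
Chain via Ashford Energy Co. → Redpoint Manufacturing Inc. → Crosswind Capital LLC (R1): 61% × 56% × 16% × 25% = 1.3664% of Clearview Holdings Ltd.
Direct interest in Clearview Holdings Ltd: 7%.
Aggregating (R2): 21.53088% + 1.3664% + 7% = 29.89728%.

29.89728%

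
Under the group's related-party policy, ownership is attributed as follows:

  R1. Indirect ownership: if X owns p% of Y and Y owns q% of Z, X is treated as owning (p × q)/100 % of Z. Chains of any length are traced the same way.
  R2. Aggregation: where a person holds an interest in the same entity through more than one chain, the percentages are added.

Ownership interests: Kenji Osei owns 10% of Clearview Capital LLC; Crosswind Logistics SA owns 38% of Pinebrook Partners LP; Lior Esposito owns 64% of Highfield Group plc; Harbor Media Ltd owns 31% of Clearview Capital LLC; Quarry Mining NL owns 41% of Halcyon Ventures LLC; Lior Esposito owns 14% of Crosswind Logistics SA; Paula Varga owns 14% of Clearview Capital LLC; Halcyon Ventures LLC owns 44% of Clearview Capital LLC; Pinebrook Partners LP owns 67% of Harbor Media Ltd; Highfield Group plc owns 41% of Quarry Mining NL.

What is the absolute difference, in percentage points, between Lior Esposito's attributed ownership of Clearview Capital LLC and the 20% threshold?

Chain via Crosswind Logistics SA → Pinebrook Partners LP → Harbor Media Ltd (R1): 14% × 38% × 67% × 31% = 1.104964% of Clearview Capital LLC.
Chain via Highfield Group plc → Quarry Mining NL → Halcyon Ventures LLC (R1): 64% × 41% × 41% × 44% = 4.733696% of Clearview Capital LLC.
Aggregating (R2): 1.104964% + 4.733696% = 5.83866%.
5.83866% falls short of the 20% threshold by 14.16134 percentage points.

14.16134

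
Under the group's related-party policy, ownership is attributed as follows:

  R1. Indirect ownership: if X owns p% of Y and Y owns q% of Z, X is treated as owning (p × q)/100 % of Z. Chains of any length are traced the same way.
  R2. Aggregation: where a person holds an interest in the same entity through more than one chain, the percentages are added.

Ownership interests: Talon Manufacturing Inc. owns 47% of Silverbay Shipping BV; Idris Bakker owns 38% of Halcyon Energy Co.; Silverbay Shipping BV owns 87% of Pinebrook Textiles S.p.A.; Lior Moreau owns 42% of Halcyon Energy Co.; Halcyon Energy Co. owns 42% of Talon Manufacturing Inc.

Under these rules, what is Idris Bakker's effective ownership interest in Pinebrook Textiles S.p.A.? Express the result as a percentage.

Chain via Halcyon Energy Co. → Talon Manufacturing Inc. → Silverbay Shipping BV (R1): 38% × 42% × 47% × 87% = 6.526044% of Pinebrook Textiles S.p.A.

6.526044%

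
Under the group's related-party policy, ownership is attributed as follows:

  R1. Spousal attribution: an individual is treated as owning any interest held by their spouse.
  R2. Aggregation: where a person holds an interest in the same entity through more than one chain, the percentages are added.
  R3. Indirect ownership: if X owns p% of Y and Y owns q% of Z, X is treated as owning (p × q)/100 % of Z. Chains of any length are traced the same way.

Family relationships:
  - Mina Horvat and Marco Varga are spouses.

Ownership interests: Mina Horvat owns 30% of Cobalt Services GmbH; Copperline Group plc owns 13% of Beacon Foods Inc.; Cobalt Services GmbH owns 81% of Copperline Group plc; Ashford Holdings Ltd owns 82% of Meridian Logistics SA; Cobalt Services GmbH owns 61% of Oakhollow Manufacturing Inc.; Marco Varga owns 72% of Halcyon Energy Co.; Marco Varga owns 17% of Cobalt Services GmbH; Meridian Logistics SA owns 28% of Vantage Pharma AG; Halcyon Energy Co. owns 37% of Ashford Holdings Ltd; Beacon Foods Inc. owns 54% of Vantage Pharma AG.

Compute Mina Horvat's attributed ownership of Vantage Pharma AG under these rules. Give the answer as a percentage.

8.789058%

By spousal attribution (R1), Mina Horvat is treated as also owning Marco Varga's interest in Cobalt Services GmbH, giving 30% + 17% = 47%.
By spousal attribution (R1), Mina Horvat is treated as owning Marco Varga's 72% interest in Halcyon Energy Co.
Chain via Cobalt Services GmbH → Copperline Group plc → Beacon Foods Inc. (R3): 47% × 81% × 13% × 54% = 2.672514% of Vantage Pharma AG.
Chain via Halcyon Energy Co. → Ashford Holdings Ltd → Meridian Logistics SA (R3): 72% × 37% × 82% × 28% = 6.116544% of Vantage Pharma AG.
Aggregating (R2): 2.672514% + 6.116544% = 8.789058%.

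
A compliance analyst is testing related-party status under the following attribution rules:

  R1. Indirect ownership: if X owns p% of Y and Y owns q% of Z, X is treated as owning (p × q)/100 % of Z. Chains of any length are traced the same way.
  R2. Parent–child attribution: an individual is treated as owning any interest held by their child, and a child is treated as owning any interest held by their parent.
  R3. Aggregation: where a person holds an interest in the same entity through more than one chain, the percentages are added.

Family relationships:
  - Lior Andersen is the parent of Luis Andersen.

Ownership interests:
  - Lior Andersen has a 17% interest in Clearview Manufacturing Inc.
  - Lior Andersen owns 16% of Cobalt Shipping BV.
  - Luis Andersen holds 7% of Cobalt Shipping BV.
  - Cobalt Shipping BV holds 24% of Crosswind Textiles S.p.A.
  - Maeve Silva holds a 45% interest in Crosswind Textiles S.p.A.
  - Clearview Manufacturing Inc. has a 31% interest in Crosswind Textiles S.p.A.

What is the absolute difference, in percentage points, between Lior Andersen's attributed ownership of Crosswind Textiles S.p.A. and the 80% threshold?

By parent–child attribution (R2), Lior Andersen is treated as also owning Luis Andersen's interest in Cobalt Shipping BV, giving 16% + 7% = 23%.
Chain via Cobalt Shipping BV (R1): 23% × 24% = 5.52% of Crosswind Textiles S.p.A.
Chain via Clearview Manufacturing Inc. (R1): 17% × 31% = 5.27% of Crosswind Textiles S.p.A.
Aggregating (R3): 5.52% + 5.27% = 10.79%.
10.79% falls short of the 80% threshold by 69.21 percentage points.

69.21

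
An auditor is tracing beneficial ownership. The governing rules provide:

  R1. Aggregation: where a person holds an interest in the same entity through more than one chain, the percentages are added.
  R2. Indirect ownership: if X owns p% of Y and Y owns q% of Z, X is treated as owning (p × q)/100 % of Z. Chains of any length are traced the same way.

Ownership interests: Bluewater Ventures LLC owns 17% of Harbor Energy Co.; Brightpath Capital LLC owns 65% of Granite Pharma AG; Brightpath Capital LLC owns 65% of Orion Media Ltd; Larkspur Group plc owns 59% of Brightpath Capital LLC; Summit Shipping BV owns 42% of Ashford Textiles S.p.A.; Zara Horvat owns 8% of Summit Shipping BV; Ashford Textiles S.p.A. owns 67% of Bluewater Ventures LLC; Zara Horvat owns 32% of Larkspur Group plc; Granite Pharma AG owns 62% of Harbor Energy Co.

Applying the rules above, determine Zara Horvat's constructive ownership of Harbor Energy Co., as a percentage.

7.991344%

Chain via Summit Shipping BV → Ashford Textiles S.p.A. → Bluewater Ventures LLC (R2): 8% × 42% × 67% × 17% = 0.382704% of Harbor Energy Co.
Chain via Larkspur Group plc → Brightpath Capital LLC → Granite Pharma AG (R2): 32% × 59% × 65% × 62% = 7.60864% of Harbor Energy Co.
Aggregating (R1): 0.382704% + 7.60864% = 7.991344%.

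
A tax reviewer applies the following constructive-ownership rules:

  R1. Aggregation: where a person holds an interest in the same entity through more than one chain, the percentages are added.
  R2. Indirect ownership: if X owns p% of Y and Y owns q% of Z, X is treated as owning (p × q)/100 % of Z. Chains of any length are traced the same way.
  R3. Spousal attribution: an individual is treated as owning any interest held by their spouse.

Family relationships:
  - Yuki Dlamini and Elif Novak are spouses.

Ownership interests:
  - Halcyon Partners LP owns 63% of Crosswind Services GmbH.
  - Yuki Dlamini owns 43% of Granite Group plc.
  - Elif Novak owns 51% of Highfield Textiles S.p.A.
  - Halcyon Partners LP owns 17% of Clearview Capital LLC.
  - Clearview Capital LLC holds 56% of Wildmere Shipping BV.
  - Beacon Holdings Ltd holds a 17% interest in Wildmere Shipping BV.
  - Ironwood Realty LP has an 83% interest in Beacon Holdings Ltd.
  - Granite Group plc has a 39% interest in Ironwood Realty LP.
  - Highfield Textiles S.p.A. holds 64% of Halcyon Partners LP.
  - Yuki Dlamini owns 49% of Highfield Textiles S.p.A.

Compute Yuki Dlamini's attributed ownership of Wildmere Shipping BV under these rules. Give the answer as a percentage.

By spousal attribution (R3), Yuki Dlamini is treated as also owning Elif Novak's interest in Highfield Textiles S.p.A, giving 49% + 51% = 100%.
Chain via Highfield Textiles S.p.A. → Halcyon Partners LP → Clearview Capital LLC (R2): 100% × 64% × 17% × 56% = 6.0928% of Wildmere Shipping BV.
Chain via Granite Group plc → Ironwood Realty LP → Beacon Holdings Ltd (R2): 43% × 39% × 83% × 17% = 2.366247% of Wildmere Shipping BV.
Aggregating (R1): 6.0928% + 2.366247% = 8.459047%.

8.459047%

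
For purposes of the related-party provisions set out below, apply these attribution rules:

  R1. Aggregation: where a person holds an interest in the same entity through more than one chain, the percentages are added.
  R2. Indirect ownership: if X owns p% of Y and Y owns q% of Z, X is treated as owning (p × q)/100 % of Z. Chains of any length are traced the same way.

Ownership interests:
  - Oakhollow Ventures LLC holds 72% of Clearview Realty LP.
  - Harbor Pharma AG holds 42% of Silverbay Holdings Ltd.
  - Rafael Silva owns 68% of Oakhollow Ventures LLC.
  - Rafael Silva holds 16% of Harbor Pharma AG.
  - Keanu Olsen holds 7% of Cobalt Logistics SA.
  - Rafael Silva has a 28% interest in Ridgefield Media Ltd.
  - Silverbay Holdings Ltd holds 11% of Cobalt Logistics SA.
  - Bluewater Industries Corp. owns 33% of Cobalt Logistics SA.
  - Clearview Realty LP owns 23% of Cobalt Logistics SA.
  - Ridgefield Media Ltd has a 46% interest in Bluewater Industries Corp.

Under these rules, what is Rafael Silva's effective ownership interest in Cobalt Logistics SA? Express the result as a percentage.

16.2504%

Chain via Ridgefield Media Ltd → Bluewater Industries Corp. (R2): 28% × 46% × 33% = 4.2504% of Cobalt Logistics SA.
Chain via Harbor Pharma AG → Silverbay Holdings Ltd (R2): 16% × 42% × 11% = 0.7392% of Cobalt Logistics SA.
Chain via Oakhollow Ventures LLC → Clearview Realty LP (R2): 68% × 72% × 23% = 11.2608% of Cobalt Logistics SA.
Aggregating (R1): 4.2504% + 0.7392% + 11.2608% = 16.2504%.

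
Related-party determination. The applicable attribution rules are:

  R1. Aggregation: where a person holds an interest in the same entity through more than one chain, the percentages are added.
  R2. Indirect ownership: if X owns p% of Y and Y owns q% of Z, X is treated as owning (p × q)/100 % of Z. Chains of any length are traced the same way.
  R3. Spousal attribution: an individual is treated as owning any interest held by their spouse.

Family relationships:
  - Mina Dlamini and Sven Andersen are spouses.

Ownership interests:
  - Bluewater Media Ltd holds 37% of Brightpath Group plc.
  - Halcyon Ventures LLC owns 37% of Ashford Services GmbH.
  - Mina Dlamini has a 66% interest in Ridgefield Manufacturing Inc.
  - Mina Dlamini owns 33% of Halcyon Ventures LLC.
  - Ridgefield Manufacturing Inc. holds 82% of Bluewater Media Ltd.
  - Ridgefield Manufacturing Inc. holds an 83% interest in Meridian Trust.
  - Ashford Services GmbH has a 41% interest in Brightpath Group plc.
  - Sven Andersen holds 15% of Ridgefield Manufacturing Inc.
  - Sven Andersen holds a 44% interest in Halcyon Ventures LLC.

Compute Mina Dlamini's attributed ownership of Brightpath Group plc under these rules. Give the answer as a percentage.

36.2563%

By spousal attribution (R3), Mina Dlamini is treated as also owning Sven Andersen's interest in Ridgefield Manufacturing Inc, giving 66% + 15% = 81%.
By spousal attribution (R3), Mina Dlamini is treated as also owning Sven Andersen's interest in Halcyon Ventures LLC, giving 33% + 44% = 77%.
Chain via Ridgefield Manufacturing Inc. → Bluewater Media Ltd (R2): 81% × 82% × 37% = 24.5754% of Brightpath Group plc.
Chain via Halcyon Ventures LLC → Ashford Services GmbH (R2): 77% × 37% × 41% = 11.6809% of Brightpath Group plc.
Aggregating (R1): 24.5754% + 11.6809% = 36.2563%.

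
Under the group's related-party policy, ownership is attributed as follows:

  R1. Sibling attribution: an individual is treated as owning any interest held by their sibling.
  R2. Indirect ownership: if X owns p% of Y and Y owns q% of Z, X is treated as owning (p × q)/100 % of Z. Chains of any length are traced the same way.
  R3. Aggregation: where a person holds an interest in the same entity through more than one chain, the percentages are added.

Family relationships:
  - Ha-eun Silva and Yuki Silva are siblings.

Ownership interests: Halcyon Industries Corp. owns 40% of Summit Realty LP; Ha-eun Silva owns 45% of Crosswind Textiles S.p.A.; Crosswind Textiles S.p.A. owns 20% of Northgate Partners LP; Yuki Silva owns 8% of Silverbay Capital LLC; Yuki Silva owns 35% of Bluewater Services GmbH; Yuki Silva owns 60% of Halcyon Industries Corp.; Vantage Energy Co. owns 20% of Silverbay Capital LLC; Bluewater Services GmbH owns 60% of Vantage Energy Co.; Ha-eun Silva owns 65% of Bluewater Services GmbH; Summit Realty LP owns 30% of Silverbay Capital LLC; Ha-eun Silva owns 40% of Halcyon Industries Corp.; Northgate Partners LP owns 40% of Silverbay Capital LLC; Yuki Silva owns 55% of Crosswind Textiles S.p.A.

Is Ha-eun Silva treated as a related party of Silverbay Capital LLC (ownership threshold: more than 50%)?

By sibling attribution (R1), Ha-eun Silva is treated as also owning Yuki Silva's interest in Bluewater Services GmbH, giving 65% + 35% = 100%.
By sibling attribution (R1), Ha-eun Silva is treated as also owning Yuki Silva's interest in Halcyon Industries Corp, giving 40% + 60% = 100%.
By sibling attribution (R1), Ha-eun Silva is treated as also owning Yuki Silva's interest in Crosswind Textiles S.p.A, giving 45% + 55% = 100%.
By sibling attribution (R1), Ha-eun Silva is treated as owning Yuki Silva's 8% interest in Silverbay Capital LLC.
Chain via Bluewater Services GmbH → Vantage Energy Co. (R2): 100% × 60% × 20% = 12% of Silverbay Capital LLC.
Chain via Halcyon Industries Corp. → Summit Realty LP (R2): 100% × 40% × 30% = 12% of Silverbay Capital LLC.
Chain via Crosswind Textiles S.p.A. → Northgate Partners LP (R2): 100% × 20% × 40% = 8% of Silverbay Capital LLC.
Direct interest in Silverbay Capital LLC: 8%.
Aggregating (R3): 12% + 12% + 8% + 8% = 40%.
40% does not exceed the 50% threshold, so Ha-eun is not a related party to Silverbay Capital LLC.

No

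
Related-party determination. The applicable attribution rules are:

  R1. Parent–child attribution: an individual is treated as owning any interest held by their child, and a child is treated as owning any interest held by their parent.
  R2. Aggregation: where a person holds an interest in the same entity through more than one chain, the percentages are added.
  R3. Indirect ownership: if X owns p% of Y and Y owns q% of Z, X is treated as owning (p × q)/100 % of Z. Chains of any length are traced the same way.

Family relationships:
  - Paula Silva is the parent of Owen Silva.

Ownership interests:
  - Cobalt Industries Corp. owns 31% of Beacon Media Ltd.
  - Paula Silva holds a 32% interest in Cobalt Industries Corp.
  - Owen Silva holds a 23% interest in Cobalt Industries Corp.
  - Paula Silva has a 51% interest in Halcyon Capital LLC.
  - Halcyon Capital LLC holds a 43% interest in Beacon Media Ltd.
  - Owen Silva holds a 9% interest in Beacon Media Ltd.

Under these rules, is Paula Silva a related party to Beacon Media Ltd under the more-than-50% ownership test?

No

By parent–child attribution (R1), Paula Silva is treated as also owning Owen Silva's interest in Cobalt Industries Corp, giving 32% + 23% = 55%.
By parent–child attribution (R1), Paula Silva is treated as owning Owen Silva's 9% interest in Beacon Media Ltd.
Chain via Cobalt Industries Corp. (R3): 55% × 31% = 17.05% of Beacon Media Ltd.
Chain via Halcyon Capital LLC (R3): 51% × 43% = 21.93% of Beacon Media Ltd.
Direct interest in Beacon Media Ltd: 9%.
Aggregating (R2): 17.05% + 21.93% + 9% = 47.98%.
47.98% does not exceed the 50% threshold, so Paula is not a related party to Beacon Media Ltd.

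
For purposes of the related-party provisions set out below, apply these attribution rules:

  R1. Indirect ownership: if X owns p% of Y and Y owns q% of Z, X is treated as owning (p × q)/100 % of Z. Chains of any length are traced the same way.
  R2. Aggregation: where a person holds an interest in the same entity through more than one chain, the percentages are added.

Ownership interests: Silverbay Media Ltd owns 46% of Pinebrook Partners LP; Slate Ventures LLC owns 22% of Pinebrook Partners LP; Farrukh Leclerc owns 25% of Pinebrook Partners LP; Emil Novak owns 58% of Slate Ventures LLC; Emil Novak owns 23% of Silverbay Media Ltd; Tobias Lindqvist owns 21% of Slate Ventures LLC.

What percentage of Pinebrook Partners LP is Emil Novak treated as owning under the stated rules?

Chain via Silverbay Media Ltd (R1): 23% × 46% = 10.58% of Pinebrook Partners LP.
Chain via Slate Ventures LLC (R1): 58% × 22% = 12.76% of Pinebrook Partners LP.
Aggregating (R2): 10.58% + 12.76% = 23.34%.

23.34%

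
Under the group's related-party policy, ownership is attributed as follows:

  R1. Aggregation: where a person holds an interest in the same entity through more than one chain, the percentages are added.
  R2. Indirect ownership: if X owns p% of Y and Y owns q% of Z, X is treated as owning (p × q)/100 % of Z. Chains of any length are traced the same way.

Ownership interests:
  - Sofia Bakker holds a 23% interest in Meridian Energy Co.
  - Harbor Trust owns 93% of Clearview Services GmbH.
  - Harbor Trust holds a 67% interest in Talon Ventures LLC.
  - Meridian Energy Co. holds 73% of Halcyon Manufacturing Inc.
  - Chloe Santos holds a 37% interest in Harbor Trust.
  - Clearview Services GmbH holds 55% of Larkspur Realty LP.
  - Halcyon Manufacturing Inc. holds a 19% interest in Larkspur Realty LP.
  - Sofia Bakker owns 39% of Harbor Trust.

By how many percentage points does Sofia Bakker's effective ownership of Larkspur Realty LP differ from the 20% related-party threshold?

3.1386

Chain via Harbor Trust → Clearview Services GmbH (R2): 39% × 93% × 55% = 19.9485% of Larkspur Realty LP.
Chain via Meridian Energy Co. → Halcyon Manufacturing Inc. (R2): 23% × 73% × 19% = 3.1901% of Larkspur Realty LP.
Aggregating (R1): 19.9485% + 3.1901% = 23.1386%.
23.1386% exceeds the 20% threshold by 3.1386 percentage points.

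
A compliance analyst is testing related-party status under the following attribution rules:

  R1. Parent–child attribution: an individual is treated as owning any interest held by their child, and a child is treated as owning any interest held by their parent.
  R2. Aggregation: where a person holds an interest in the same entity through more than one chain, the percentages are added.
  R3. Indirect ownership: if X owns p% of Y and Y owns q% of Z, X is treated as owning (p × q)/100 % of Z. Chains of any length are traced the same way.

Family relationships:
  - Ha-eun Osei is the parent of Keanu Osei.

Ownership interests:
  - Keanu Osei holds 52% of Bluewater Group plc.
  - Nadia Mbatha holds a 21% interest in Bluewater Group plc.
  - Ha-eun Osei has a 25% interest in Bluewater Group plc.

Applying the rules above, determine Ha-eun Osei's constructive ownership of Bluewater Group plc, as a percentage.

By parent–child attribution (R1), Ha-eun Osei is treated as also owning Keanu Osei's interest in Bluewater Group plc, giving 25% + 52% = 77%.
Direct interest in Bluewater Group plc: 77%.

77%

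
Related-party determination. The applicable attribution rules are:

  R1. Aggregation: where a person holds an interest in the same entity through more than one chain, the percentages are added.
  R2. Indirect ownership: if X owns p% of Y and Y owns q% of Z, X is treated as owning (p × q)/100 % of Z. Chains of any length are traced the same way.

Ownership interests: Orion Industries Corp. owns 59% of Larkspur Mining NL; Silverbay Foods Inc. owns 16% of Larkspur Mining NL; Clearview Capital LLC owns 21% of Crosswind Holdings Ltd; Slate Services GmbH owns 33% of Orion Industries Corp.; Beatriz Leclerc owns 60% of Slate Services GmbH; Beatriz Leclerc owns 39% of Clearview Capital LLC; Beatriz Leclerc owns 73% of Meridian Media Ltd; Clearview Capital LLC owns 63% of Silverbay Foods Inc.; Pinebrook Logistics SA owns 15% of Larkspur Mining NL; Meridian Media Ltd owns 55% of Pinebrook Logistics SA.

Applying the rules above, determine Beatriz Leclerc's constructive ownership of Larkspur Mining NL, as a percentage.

21.6357%

Chain via Slate Services GmbH → Orion Industries Corp. (R2): 60% × 33% × 59% = 11.682% of Larkspur Mining NL.
Chain via Clearview Capital LLC → Silverbay Foods Inc. (R2): 39% × 63% × 16% = 3.9312% of Larkspur Mining NL.
Chain via Meridian Media Ltd → Pinebrook Logistics SA (R2): 73% × 55% × 15% = 6.0225% of Larkspur Mining NL.
Aggregating (R1): 11.682% + 3.9312% + 6.0225% = 21.6357%.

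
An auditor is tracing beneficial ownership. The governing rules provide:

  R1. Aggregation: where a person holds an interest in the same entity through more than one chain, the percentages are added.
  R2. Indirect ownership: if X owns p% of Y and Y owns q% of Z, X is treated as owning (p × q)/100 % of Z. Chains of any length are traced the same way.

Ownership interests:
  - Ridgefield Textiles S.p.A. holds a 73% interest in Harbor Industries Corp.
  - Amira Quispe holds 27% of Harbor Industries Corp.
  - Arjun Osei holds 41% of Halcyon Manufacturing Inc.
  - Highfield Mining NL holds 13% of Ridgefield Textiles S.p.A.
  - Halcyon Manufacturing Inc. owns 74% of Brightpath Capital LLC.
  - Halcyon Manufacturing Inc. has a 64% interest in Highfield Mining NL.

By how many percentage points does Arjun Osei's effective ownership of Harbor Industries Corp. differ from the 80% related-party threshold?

Chain via Halcyon Manufacturing Inc. → Highfield Mining NL → Ridgefield Textiles S.p.A. (R2): 41% × 64% × 13% × 73% = 2.490176% of Harbor Industries Corp.
2.490176% falls short of the 80% threshold by 77.509824 percentage points.

77.509824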